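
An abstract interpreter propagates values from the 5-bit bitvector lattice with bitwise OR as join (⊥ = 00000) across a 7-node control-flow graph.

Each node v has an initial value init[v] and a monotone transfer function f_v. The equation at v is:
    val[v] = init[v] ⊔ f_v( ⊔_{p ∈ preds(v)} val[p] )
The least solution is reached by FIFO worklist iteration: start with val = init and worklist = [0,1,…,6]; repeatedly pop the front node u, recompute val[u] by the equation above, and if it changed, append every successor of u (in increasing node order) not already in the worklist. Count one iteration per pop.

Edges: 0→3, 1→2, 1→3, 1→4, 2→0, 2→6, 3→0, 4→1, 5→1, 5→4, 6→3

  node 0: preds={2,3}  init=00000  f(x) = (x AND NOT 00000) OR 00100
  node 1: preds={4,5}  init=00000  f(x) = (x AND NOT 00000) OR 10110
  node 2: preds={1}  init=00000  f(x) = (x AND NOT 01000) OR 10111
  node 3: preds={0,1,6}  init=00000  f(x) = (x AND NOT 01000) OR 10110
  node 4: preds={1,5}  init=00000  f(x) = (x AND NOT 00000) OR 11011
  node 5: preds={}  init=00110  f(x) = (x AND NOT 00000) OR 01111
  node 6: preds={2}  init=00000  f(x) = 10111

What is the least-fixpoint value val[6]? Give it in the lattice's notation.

Trace (13 dequeues):
  [1] u=0 | in 00000 | out 00100 | prev 00000 | push {}
  [2] u=1 | in 00110 | out 10110 | prev 00000 | push {}
  [3] u=2 | in 10110 | out 10111 | prev 00000 | push {0}
  [4] u=3 | in 10110 | out 10110 | prev 00000 | push {}
  [5] u=4 | in 10110 | out 11111 | prev 00000 | push {1}
  [6] u=5 | in 00000 | out 01111 | prev 00110 | push {4}
  [7] u=6 | in 10111 | out 10111 | prev 00000 | push {3}
  [8] u=0 | in 10111 | out 10111 | prev 00100 | push {}
  [9] u=1 | in 11111 | out 11111 | prev 10110 | push {2}
  [10] u=4 | in 11111 | out 11111 | ==
  [11] u=3 | in 11111 | out 10111 | prev 10110 | push {0}
  [12] u=2 | in 11111 | out 10111 | ==
  [13] u=0 | in 10111 | out 10111 | ==

Converged values:
  [0] 10111
  [1] 11111
  [2] 10111
  [3] 10111
  [4] 11111
  [5] 01111
  [6] 10111

10111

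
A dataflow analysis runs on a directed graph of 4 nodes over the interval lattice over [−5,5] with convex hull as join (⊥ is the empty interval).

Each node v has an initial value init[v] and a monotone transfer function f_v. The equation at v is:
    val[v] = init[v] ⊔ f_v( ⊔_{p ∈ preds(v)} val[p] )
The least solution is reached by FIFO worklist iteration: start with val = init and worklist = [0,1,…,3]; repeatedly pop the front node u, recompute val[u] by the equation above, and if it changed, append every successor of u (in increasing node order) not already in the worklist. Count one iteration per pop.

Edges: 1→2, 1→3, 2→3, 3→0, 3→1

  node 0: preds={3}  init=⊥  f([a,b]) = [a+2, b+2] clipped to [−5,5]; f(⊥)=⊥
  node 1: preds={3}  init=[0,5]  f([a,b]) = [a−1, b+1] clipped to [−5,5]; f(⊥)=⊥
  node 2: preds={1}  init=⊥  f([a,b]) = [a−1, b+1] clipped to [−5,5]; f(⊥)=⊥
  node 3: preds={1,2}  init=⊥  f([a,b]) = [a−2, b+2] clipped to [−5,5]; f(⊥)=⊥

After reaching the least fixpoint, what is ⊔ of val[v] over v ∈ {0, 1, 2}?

[-5,5]

Iteration log — 12 steps:
  step 1. node 0  ⊔preds=⊥  new=⊥  stable
  step 2. node 1  ⊔preds=⊥  new=[0,5]  stable
  step 3. node 2  ⊔preds=[0,5]  new=[-1,5]  old=⊥  +wl: 
  step 4. node 3  ⊔preds=[-1,5]  new=[-3,5]  old=⊥  +wl: 0,1
  step 5. node 0  ⊔preds=[-3,5]  new=[-1,5]  old=⊥  +wl: 
  step 6. node 1  ⊔preds=[-3,5]  new=[-4,5]  old=[0,5]  +wl: 2,3
  step 7. node 2  ⊔preds=[-4,5]  new=[-5,5]  old=[-1,5]  +wl: 
  step 8. node 3  ⊔preds=[-5,5]  new=[-5,5]  old=[-3,5]  +wl: 0,1
  step 9. node 0  ⊔preds=[-5,5]  new=[-3,5]  old=[-1,5]  +wl: 
  step 10. node 1  ⊔preds=[-5,5]  new=[-5,5]  old=[-4,5]  +wl: 2,3
  step 11. node 2  ⊔preds=[-5,5]  new=[-5,5]  stable
  step 12. node 3  ⊔preds=[-5,5]  new=[-5,5]  stable

Least fixpoint reached:
  node 0: [-3,5]
  node 1: [-5,5]
  node 2: [-5,5]
  node 3: [-5,5]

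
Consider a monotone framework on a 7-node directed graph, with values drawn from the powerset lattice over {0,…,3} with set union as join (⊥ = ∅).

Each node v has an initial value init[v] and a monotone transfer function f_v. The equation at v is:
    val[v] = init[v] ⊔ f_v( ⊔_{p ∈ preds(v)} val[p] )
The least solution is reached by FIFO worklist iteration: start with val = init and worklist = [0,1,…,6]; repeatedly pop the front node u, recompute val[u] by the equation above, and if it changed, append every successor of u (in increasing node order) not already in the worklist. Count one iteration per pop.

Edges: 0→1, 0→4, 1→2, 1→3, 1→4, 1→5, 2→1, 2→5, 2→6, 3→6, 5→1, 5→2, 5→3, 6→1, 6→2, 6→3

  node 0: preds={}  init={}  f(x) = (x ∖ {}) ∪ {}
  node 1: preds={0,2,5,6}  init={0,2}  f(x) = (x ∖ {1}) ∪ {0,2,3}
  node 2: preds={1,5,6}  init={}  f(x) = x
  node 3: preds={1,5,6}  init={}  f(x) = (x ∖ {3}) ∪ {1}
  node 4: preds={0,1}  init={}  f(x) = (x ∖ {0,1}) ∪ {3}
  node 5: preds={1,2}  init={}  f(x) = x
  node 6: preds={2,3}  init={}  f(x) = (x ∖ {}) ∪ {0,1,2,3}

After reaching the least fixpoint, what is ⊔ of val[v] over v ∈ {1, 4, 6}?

{0,1,2,3}

Trace (16 dequeues):
  [1] u=0 | in {} | out {} | ==
  [2] u=1 | in {} | out {0,2,3} | prev {0,2} | push {}
  [3] u=2 | in {0,2,3} | out {0,2,3} | prev {} | push {1}
  [4] u=3 | in {0,2,3} | out {0,1,2} | prev {} | push {}
  [5] u=4 | in {0,2,3} | out {2,3} | prev {} | push {}
  [6] u=5 | in {0,2,3} | out {0,2,3} | prev {} | push {2,3}
  [7] u=6 | in {0,1,2,3} | out {0,1,2,3} | prev {} | push {}
  [8] u=1 | in {0,1,2,3} | out {0,2,3} | ==
  [9] u=2 | in {0,1,2,3} | out {0,1,2,3} | prev {0,2,3} | push {1,5,6}
  [10] u=3 | in {0,1,2,3} | out {0,1,2} | ==
  [11] u=1 | in {0,1,2,3} | out {0,2,3} | ==
  [12] u=5 | in {0,1,2,3} | out {0,1,2,3} | prev {0,2,3} | push {1,2,3}
  [13] u=6 | in {0,1,2,3} | out {0,1,2,3} | ==
  [14] u=1 | in {0,1,2,3} | out {0,2,3} | ==
  [15] u=2 | in {0,1,2,3} | out {0,1,2,3} | ==
  [16] u=3 | in {0,1,2,3} | out {0,1,2} | ==

Converged values:
  [0] {}
  [1] {0,2,3}
  [2] {0,1,2,3}
  [3] {0,1,2}
  [4] {2,3}
  [5] {0,1,2,3}
  [6] {0,1,2,3}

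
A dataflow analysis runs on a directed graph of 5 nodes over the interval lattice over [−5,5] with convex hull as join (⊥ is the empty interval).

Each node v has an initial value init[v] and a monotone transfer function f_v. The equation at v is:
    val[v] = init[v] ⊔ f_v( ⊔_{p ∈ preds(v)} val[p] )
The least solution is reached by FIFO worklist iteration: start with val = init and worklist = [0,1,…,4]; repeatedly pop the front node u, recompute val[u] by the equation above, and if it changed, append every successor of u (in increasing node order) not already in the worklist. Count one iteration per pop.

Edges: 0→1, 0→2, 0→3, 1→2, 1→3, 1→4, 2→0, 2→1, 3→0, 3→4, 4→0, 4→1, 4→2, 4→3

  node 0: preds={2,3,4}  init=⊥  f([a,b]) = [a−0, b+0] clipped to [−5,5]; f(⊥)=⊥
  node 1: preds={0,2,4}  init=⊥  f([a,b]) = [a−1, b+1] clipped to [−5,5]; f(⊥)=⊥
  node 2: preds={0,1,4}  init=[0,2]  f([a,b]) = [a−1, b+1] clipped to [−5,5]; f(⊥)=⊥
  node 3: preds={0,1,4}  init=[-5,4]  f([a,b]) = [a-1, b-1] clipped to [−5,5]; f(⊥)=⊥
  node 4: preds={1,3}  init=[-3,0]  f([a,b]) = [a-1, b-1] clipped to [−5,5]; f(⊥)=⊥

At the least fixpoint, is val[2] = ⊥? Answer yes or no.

no

Worklist (9 pops):
  #1 pop 0: in=[-5,4] → [-5,4] (was ⊥); enqueue []
  #2 pop 1: in=[-5,4] → [-5,5] (was ⊥); enqueue []
  #3 pop 2: in=[-5,5] → [-5,5] (was [0,2]); enqueue [0,1]
  #4 pop 3: in=[-5,5] → [-5,4] (no change)
  #5 pop 4: in=[-5,5] → [-5,4] (was [-3,0]); enqueue [2,3]
  #6 pop 0: in=[-5,5] → [-5,5] (was [-5,4]); enqueue []
  #7 pop 1: in=[-5,5] → [-5,5] (no change)
  #8 pop 2: in=[-5,5] → [-5,5] (no change)
  #9 pop 3: in=[-5,5] → [-5,4] (no change)

Fixpoint:
  val[0] = [-5,5]
  val[1] = [-5,5]
  val[2] = [-5,5]
  val[3] = [-5,4]
  val[4] = [-5,4]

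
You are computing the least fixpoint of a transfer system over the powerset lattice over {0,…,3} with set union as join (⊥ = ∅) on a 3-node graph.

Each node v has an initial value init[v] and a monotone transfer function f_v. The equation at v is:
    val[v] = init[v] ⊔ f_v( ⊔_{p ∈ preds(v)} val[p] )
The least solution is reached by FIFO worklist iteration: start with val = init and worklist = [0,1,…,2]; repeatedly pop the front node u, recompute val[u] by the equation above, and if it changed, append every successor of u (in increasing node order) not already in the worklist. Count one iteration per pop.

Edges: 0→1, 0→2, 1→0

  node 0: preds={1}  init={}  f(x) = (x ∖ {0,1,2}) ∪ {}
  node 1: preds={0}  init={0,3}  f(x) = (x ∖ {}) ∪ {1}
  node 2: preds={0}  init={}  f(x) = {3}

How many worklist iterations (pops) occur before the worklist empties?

Iteration log — 4 steps:
  step 1. node 0  ⊔preds={0,3}  new={3}  old={}  +wl: 
  step 2. node 1  ⊔preds={3}  new={0,1,3}  old={0,3}  +wl: 0
  step 3. node 2  ⊔preds={3}  new={3}  old={}  +wl: 
  step 4. node 0  ⊔preds={0,1,3}  new={3}  stable

Least fixpoint reached:
  node 0: {3}
  node 1: {0,1,3}
  node 2: {3}

4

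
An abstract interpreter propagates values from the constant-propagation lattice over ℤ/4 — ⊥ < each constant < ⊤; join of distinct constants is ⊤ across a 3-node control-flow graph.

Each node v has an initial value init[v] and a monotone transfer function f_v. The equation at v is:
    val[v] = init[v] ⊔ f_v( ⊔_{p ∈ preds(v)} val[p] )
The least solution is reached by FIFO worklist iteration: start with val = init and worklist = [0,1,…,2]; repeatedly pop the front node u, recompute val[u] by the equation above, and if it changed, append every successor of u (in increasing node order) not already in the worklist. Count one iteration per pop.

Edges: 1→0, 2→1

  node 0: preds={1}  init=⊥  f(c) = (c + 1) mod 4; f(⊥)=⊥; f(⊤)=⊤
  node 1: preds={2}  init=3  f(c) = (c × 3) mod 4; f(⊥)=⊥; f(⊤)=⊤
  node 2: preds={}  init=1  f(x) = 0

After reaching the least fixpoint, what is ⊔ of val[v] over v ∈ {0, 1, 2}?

Iteration log — 5 steps:
  step 1. node 0  ⊔preds=3  new=0  old=⊥  +wl: 
  step 2. node 1  ⊔preds=1  new=3  stable
  step 3. node 2  ⊔preds=⊥  new=⊤  old=1  +wl: 1
  step 4. node 1  ⊔preds=⊤  new=⊤  old=3  +wl: 0
  step 5. node 0  ⊔preds=⊤  new=⊤  old=0  +wl: 

Least fixpoint reached:
  node 0: ⊤
  node 1: ⊤
  node 2: ⊤

⊤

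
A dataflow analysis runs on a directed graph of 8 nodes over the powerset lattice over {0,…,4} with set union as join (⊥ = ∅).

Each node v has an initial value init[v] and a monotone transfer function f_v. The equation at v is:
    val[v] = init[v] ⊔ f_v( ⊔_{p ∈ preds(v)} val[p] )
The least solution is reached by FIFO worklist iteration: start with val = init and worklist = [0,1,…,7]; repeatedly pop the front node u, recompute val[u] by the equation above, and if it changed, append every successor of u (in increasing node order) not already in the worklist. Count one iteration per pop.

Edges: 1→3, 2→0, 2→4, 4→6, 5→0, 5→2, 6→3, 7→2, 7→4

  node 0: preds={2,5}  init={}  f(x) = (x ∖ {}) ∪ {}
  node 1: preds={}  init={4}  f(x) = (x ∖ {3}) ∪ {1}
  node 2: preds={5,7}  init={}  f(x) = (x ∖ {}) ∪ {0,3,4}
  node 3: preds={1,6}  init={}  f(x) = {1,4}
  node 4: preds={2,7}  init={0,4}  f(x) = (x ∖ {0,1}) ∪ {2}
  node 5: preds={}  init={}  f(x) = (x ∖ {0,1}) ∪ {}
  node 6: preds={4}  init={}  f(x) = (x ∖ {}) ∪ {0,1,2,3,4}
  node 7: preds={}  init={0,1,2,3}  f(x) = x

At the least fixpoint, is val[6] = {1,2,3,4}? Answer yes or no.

Worklist (10 pops):
  #1 pop 0: in={} → {} (no change)
  #2 pop 1: in={} → {1,4} (was {4}); enqueue []
  #3 pop 2: in={0,1,2,3} → {0,1,2,3,4} (was {}); enqueue [0]
  #4 pop 3: in={1,4} → {1,4} (was {}); enqueue []
  #5 pop 4: in={0,1,2,3,4} → {0,2,3,4} (was {0,4}); enqueue []
  #6 pop 5: in={} → {} (no change)
  #7 pop 6: in={0,2,3,4} → {0,1,2,3,4} (was {}); enqueue [3]
  #8 pop 7: in={} → {0,1,2,3} (no change)
  #9 pop 0: in={0,1,2,3,4} → {0,1,2,3,4} (was {}); enqueue []
  #10 pop 3: in={0,1,2,3,4} → {1,4} (no change)

Fixpoint:
  val[0] = {0,1,2,3,4}
  val[1] = {1,4}
  val[2] = {0,1,2,3,4}
  val[3] = {1,4}
  val[4] = {0,2,3,4}
  val[5] = {}
  val[6] = {0,1,2,3,4}
  val[7] = {0,1,2,3}

no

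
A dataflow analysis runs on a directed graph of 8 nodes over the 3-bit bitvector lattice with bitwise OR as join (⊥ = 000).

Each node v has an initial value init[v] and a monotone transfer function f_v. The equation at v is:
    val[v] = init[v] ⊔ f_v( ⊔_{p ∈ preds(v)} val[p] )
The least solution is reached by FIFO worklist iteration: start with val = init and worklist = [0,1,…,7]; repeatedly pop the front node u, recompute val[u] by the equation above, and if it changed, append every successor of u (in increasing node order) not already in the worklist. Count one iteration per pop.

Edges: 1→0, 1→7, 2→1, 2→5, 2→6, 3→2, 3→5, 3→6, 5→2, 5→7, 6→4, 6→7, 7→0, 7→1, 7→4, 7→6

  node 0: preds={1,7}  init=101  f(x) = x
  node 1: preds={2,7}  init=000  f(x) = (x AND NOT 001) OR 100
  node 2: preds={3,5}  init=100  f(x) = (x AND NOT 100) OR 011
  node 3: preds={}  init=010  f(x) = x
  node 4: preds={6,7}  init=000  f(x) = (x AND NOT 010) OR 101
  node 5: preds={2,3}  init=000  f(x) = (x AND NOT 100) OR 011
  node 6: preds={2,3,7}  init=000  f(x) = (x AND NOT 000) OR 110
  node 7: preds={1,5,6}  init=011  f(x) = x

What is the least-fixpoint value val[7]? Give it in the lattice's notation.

Iteration log — 13 steps:
  step 1. node 0  ⊔preds=011  new=111  old=101  +wl: 
  step 2. node 1  ⊔preds=111  new=110  old=000  +wl: 0
  step 3. node 2  ⊔preds=010  new=111  old=100  +wl: 1
  step 4. node 3  ⊔preds=000  new=010  stable
  step 5. node 4  ⊔preds=011  new=101  old=000  +wl: 
  step 6. node 5  ⊔preds=111  new=011  old=000  +wl: 2
  step 7. node 6  ⊔preds=111  new=111  old=000  +wl: 4
  step 8. node 7  ⊔preds=111  new=111  old=011  +wl: 6
  step 9. node 0  ⊔preds=111  new=111  stable
  step 10. node 1  ⊔preds=111  new=110  stable
  step 11. node 2  ⊔preds=011  new=111  stable
  step 12. node 4  ⊔preds=111  new=101  stable
  step 13. node 6  ⊔preds=111  new=111  stable

Least fixpoint reached:
  node 0: 111
  node 1: 110
  node 2: 111
  node 3: 010
  node 4: 101
  node 5: 011
  node 6: 111
  node 7: 111

111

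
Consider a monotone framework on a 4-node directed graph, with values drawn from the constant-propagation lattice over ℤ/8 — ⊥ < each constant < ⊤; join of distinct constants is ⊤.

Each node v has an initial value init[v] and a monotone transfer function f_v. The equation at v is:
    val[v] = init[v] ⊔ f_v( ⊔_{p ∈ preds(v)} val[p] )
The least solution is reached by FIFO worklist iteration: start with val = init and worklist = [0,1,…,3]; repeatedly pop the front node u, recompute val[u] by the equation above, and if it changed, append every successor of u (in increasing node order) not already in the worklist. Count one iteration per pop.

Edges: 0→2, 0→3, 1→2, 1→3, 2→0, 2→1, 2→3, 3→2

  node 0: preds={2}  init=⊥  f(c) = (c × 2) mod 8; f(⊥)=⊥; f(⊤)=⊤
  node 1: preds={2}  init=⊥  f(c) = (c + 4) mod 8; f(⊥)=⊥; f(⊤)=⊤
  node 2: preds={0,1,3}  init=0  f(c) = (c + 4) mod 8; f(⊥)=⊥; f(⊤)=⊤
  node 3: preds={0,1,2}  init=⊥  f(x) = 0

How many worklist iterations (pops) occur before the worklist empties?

Trace (8 dequeues):
  [1] u=0 | in 0 | out 0 | prev ⊥ | push {}
  [2] u=1 | in 0 | out 4 | prev ⊥ | push {}
  [3] u=2 | in ⊤ | out ⊤ | prev 0 | push {0,1}
  [4] u=3 | in ⊤ | out 0 | prev ⊥ | push {2}
  [5] u=0 | in ⊤ | out ⊤ | prev 0 | push {3}
  [6] u=1 | in ⊤ | out ⊤ | prev 4 | push {}
  [7] u=2 | in ⊤ | out ⊤ | ==
  [8] u=3 | in ⊤ | out 0 | ==

Converged values:
  [0] ⊤
  [1] ⊤
  [2] ⊤
  [3] 0

8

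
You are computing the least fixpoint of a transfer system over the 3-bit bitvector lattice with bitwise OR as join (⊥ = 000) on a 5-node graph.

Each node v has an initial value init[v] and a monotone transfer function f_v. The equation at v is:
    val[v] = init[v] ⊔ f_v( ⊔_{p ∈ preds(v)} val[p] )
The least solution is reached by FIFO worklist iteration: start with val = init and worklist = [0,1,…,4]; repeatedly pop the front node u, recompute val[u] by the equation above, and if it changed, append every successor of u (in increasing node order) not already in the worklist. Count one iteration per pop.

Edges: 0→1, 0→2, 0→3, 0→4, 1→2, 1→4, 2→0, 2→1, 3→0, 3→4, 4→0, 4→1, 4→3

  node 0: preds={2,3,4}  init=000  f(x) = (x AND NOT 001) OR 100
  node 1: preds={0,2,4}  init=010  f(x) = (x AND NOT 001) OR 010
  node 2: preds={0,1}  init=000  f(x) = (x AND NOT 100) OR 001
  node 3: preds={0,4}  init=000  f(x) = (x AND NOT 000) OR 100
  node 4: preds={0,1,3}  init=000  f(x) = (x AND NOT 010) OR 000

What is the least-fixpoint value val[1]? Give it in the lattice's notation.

110

Iteration log — 11 steps:
  step 1. node 0  ⊔preds=000  new=100  old=000  +wl: 
  step 2. node 1  ⊔preds=100  new=110  old=010  +wl: 
  step 3. node 2  ⊔preds=110  new=011  old=000  +wl: 0,1
  step 4. node 3  ⊔preds=100  new=100  old=000  +wl: 
  step 5. node 4  ⊔preds=110  new=100  old=000  +wl: 3
  step 6. node 0  ⊔preds=111  new=110  old=100  +wl: 2,4
  step 7. node 1  ⊔preds=111  new=110  stable
  step 8. node 3  ⊔preds=110  new=110  old=100  +wl: 0
  step 9. node 2  ⊔preds=110  new=011  stable
  step 10. node 4  ⊔preds=110  new=100  stable
  step 11. node 0  ⊔preds=111  new=110  stable

Least fixpoint reached:
  node 0: 110
  node 1: 110
  node 2: 011
  node 3: 110
  node 4: 100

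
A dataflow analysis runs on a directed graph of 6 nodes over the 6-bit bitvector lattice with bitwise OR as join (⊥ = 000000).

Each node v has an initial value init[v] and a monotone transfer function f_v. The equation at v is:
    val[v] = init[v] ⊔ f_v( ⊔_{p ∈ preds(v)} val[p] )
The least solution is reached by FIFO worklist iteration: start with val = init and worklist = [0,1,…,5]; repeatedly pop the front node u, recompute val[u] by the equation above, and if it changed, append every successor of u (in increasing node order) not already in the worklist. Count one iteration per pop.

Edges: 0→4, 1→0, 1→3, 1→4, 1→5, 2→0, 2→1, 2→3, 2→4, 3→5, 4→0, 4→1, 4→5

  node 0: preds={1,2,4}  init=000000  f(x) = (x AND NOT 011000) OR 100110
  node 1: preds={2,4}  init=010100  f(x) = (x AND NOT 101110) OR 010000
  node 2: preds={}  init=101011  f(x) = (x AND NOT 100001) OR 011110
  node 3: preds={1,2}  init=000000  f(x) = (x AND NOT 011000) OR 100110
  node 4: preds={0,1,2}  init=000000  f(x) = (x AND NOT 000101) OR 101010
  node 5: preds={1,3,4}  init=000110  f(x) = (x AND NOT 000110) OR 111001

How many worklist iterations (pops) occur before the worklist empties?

Trace (8 dequeues):
  [1] u=0 | in 111111 | out 100111 | prev 000000 | push {}
  [2] u=1 | in 101011 | out 010101 | prev 010100 | push {0}
  [3] u=2 | in 000000 | out 111111 | prev 101011 | push {1}
  [4] u=3 | in 111111 | out 100111 | prev 000000 | push {}
  [5] u=4 | in 111111 | out 111010 | prev 000000 | push {}
  [6] u=5 | in 111111 | out 111111 | prev 000110 | push {}
  [7] u=0 | in 111111 | out 100111 | ==
  [8] u=1 | in 111111 | out 010101 | ==

Converged values:
  [0] 100111
  [1] 010101
  [2] 111111
  [3] 100111
  [4] 111010
  [5] 111111

8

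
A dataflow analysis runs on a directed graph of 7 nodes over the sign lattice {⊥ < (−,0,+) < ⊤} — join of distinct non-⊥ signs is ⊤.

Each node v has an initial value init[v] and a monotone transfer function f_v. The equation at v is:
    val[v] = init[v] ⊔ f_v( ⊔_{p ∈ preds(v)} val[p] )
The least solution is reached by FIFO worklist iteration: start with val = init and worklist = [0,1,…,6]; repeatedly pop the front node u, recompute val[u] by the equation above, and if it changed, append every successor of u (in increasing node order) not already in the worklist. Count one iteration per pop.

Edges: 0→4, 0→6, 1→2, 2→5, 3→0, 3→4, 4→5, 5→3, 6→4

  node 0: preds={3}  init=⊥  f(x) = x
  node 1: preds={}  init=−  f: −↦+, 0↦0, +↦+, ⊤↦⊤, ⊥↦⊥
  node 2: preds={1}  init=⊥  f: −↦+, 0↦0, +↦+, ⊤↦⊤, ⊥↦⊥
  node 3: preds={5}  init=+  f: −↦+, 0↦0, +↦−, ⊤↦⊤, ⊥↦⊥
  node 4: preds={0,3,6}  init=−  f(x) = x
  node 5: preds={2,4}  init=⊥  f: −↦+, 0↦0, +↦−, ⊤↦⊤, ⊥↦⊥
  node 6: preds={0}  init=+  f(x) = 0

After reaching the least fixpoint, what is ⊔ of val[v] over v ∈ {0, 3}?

Worklist (12 pops):
  #1 pop 0: in=+ → + (was ⊥); enqueue []
  #2 pop 1: in=⊥ → − (no change)
  #3 pop 2: in=− → + (was ⊥); enqueue []
  #4 pop 3: in=⊥ → + (no change)
  #5 pop 4: in=+ → ⊤ (was −); enqueue []
  #6 pop 5: in=⊤ → ⊤ (was ⊥); enqueue [3]
  #7 pop 6: in=+ → ⊤ (was +); enqueue [4]
  #8 pop 3: in=⊤ → ⊤ (was +); enqueue [0]
  #9 pop 4: in=⊤ → ⊤ (no change)
  #10 pop 0: in=⊤ → ⊤ (was +); enqueue [4,6]
  #11 pop 4: in=⊤ → ⊤ (no change)
  #12 pop 6: in=⊤ → ⊤ (no change)

Fixpoint:
  val[0] = ⊤
  val[1] = −
  val[2] = +
  val[3] = ⊤
  val[4] = ⊤
  val[5] = ⊤
  val[6] = ⊤

⊤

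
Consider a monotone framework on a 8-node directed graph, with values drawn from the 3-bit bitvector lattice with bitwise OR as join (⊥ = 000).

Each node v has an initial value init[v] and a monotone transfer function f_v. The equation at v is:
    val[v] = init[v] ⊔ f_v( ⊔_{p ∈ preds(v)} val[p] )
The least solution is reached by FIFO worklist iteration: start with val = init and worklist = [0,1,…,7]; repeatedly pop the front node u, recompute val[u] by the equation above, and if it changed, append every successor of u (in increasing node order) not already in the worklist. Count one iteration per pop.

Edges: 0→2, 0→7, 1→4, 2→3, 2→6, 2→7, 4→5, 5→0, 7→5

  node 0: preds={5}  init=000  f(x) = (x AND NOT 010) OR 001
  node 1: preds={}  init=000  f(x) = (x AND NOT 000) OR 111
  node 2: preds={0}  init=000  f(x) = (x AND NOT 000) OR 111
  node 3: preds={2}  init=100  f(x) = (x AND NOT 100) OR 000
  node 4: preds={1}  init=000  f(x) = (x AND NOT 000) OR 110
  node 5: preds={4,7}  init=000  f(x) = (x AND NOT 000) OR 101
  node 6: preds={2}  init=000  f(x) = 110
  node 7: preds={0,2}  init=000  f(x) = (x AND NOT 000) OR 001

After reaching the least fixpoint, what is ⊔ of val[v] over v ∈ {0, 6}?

Iteration log — 12 steps:
  step 1. node 0  ⊔preds=000  new=001  old=000  +wl: 
  step 2. node 1  ⊔preds=000  new=111  old=000  +wl: 
  step 3. node 2  ⊔preds=001  new=111  old=000  +wl: 
  step 4. node 3  ⊔preds=111  new=111  old=100  +wl: 
  step 5. node 4  ⊔preds=111  new=111  old=000  +wl: 
  step 6. node 5  ⊔preds=111  new=111  old=000  +wl: 0
  step 7. node 6  ⊔preds=111  new=110  old=000  +wl: 
  step 8. node 7  ⊔preds=111  new=111  old=000  +wl: 5
  step 9. node 0  ⊔preds=111  new=101  old=001  +wl: 2,7
  step 10. node 5  ⊔preds=111  new=111  stable
  step 11. node 2  ⊔preds=101  new=111  stable
  step 12. node 7  ⊔preds=111  new=111  stable

Least fixpoint reached:
  node 0: 101
  node 1: 111
  node 2: 111
  node 3: 111
  node 4: 111
  node 5: 111
  node 6: 110
  node 7: 111

111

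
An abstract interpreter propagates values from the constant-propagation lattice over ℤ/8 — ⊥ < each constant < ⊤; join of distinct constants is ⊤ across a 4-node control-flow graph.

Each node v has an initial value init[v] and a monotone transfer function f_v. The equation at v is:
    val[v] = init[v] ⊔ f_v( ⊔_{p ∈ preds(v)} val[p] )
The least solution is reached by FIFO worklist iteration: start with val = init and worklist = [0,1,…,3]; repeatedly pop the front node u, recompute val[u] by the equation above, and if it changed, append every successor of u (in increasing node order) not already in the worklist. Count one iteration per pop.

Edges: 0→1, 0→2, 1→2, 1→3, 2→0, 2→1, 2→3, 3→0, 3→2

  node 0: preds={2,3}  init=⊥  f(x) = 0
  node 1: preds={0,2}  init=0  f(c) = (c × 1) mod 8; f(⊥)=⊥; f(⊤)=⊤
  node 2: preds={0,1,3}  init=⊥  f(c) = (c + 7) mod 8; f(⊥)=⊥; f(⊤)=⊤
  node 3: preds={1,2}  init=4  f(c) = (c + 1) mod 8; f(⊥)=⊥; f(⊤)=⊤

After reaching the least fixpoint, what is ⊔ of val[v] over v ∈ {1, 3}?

Iteration log — 8 steps:
  step 1. node 0  ⊔preds=4  new=0  old=⊥  +wl: 
  step 2. node 1  ⊔preds=0  new=0  stable
  step 3. node 2  ⊔preds=⊤  new=⊤  old=⊥  +wl: 0,1
  step 4. node 3  ⊔preds=⊤  new=⊤  old=4  +wl: 2
  step 5. node 0  ⊔preds=⊤  new=0  stable
  step 6. node 1  ⊔preds=⊤  new=⊤  old=0  +wl: 3
  step 7. node 2  ⊔preds=⊤  new=⊤  stable
  step 8. node 3  ⊔preds=⊤  new=⊤  stable

Least fixpoint reached:
  node 0: 0
  node 1: ⊤
  node 2: ⊤
  node 3: ⊤

⊤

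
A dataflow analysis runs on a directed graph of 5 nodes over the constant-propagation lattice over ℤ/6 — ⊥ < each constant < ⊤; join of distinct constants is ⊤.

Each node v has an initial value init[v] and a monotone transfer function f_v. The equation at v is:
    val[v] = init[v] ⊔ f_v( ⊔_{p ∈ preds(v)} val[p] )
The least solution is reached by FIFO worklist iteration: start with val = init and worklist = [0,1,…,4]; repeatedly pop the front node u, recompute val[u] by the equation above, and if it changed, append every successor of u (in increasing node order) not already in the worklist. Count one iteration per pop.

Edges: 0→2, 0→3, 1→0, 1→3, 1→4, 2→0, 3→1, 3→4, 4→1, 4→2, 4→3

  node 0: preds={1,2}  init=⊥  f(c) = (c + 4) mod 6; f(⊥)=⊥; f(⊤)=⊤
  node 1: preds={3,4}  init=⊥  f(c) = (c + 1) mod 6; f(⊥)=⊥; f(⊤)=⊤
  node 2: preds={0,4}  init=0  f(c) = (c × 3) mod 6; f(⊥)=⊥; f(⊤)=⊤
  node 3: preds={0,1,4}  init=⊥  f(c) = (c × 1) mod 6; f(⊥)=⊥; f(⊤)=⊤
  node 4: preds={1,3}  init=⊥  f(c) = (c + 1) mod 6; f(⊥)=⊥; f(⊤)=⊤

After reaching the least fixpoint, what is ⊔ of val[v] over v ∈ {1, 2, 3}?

⊤

Iteration log — 13 steps:
  step 1. node 0  ⊔preds=0  new=4  old=⊥  +wl: 
  step 2. node 1  ⊔preds=⊥  new=⊥  stable
  step 3. node 2  ⊔preds=4  new=0  stable
  step 4. node 3  ⊔preds=4  new=4  old=⊥  +wl: 1
  step 5. node 4  ⊔preds=4  new=5  old=⊥  +wl: 2,3
  step 6. node 1  ⊔preds=⊤  new=⊤  old=⊥  +wl: 0,4
  step 7. node 2  ⊔preds=⊤  new=⊤  old=0  +wl: 
  step 8. node 3  ⊔preds=⊤  new=⊤  old=4  +wl: 1
  step 9. node 0  ⊔preds=⊤  new=⊤  old=4  +wl: 2,3
  step 10. node 4  ⊔preds=⊤  new=⊤  old=5  +wl: 
  step 11. node 1  ⊔preds=⊤  new=⊤  stable
  step 12. node 2  ⊔preds=⊤  new=⊤  stable
  step 13. node 3  ⊔preds=⊤  new=⊤  stable

Least fixpoint reached:
  node 0: ⊤
  node 1: ⊤
  node 2: ⊤
  node 3: ⊤
  node 4: ⊤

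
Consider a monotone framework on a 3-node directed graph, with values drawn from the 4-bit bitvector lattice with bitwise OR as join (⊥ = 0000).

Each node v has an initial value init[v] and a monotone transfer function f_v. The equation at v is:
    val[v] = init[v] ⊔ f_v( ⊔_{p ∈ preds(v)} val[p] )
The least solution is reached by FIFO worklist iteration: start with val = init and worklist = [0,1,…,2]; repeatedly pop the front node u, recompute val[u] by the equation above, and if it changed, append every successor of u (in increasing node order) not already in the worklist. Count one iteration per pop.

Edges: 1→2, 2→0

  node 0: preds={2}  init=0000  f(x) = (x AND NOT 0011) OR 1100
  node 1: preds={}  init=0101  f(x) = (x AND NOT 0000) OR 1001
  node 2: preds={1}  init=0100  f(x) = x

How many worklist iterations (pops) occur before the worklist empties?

Iteration log — 4 steps:
  step 1. node 0  ⊔preds=0100  new=1100  old=0000  +wl: 
  step 2. node 1  ⊔preds=0000  new=1101  old=0101  +wl: 
  step 3. node 2  ⊔preds=1101  new=1101  old=0100  +wl: 0
  step 4. node 0  ⊔preds=1101  new=1100  stable

Least fixpoint reached:
  node 0: 1100
  node 1: 1101
  node 2: 1101

4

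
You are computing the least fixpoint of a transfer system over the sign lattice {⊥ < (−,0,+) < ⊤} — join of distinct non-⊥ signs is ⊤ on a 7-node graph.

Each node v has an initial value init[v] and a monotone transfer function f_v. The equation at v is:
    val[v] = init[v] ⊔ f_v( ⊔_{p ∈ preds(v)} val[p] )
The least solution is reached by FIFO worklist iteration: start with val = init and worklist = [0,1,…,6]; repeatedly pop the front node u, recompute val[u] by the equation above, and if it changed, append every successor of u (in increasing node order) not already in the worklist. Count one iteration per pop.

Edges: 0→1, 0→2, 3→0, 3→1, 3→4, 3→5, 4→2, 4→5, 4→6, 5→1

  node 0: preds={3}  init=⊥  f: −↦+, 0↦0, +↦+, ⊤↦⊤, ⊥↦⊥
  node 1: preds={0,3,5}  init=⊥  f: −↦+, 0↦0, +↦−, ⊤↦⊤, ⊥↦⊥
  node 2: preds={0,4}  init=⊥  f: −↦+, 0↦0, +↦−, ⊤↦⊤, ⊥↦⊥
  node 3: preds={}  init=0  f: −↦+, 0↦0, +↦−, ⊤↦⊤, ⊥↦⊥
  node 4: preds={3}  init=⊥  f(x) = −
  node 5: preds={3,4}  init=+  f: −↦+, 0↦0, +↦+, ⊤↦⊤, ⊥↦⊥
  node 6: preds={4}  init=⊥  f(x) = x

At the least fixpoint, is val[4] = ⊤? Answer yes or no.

Iteration log — 9 steps:
  step 1. node 0  ⊔preds=0  new=0  old=⊥  +wl: 
  step 2. node 1  ⊔preds=⊤  new=⊤  old=⊥  +wl: 
  step 3. node 2  ⊔preds=0  new=0  old=⊥  +wl: 
  step 4. node 3  ⊔preds=⊥  new=0  stable
  step 5. node 4  ⊔preds=0  new=−  old=⊥  +wl: 2
  step 6. node 5  ⊔preds=⊤  new=⊤  old=+  +wl: 1
  step 7. node 6  ⊔preds=−  new=−  old=⊥  +wl: 
  step 8. node 2  ⊔preds=⊤  new=⊤  old=0  +wl: 
  step 9. node 1  ⊔preds=⊤  new=⊤  stable

Least fixpoint reached:
  node 0: 0
  node 1: ⊤
  node 2: ⊤
  node 3: 0
  node 4: −
  node 5: ⊤
  node 6: −

no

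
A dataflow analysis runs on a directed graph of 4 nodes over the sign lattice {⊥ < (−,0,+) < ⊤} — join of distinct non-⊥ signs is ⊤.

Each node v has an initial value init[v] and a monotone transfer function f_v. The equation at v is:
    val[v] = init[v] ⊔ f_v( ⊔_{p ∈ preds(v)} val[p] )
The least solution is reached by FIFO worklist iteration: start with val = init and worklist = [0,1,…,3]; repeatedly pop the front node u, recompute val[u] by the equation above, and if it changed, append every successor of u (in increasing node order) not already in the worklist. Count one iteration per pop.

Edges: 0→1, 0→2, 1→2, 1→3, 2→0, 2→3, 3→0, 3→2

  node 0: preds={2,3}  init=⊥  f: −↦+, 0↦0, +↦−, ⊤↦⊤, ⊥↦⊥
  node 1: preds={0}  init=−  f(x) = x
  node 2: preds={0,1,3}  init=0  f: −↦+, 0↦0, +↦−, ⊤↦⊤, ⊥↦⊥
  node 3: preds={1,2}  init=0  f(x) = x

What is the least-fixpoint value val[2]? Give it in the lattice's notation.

Iteration log — 7 steps:
  step 1. node 0  ⊔preds=0  new=0  old=⊥  +wl: 
  step 2. node 1  ⊔preds=0  new=⊤  old=−  +wl: 
  step 3. node 2  ⊔preds=⊤  new=⊤  old=0  +wl: 0
  step 4. node 3  ⊔preds=⊤  new=⊤  old=0  +wl: 2
  step 5. node 0  ⊔preds=⊤  new=⊤  old=0  +wl: 1
  step 6. node 2  ⊔preds=⊤  new=⊤  stable
  step 7. node 1  ⊔preds=⊤  new=⊤  stable

Least fixpoint reached:
  node 0: ⊤
  node 1: ⊤
  node 2: ⊤
  node 3: ⊤

⊤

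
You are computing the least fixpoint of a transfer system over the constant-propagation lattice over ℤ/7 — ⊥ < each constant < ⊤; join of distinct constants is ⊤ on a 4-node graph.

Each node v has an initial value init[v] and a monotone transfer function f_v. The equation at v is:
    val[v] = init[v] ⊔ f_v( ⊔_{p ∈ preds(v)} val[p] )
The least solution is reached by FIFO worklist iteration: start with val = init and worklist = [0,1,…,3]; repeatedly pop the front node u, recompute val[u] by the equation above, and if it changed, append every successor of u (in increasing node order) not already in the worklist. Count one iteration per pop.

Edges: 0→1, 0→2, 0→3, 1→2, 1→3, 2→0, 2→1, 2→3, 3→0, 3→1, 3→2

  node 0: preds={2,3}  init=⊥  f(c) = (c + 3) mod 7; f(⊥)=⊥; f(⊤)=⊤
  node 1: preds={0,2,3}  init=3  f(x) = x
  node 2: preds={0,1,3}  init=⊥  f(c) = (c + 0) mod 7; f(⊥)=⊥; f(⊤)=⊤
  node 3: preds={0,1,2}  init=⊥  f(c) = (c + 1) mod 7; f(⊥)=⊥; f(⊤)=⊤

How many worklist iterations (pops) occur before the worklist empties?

Worklist (11 pops):
  #1 pop 0: in=⊥ → ⊥ (no change)
  #2 pop 1: in=⊥ → 3 (no change)
  #3 pop 2: in=3 → 3 (was ⊥); enqueue [0,1]
  #4 pop 3: in=3 → 4 (was ⊥); enqueue [2]
  #5 pop 0: in=⊤ → ⊤ (was ⊥); enqueue [3]
  #6 pop 1: in=⊤ → ⊤ (was 3); enqueue []
  #7 pop 2: in=⊤ → ⊤ (was 3); enqueue [0,1]
  #8 pop 3: in=⊤ → ⊤ (was 4); enqueue [2]
  #9 pop 0: in=⊤ → ⊤ (no change)
  #10 pop 1: in=⊤ → ⊤ (no change)
  #11 pop 2: in=⊤ → ⊤ (no change)

Fixpoint:
  val[0] = ⊤
  val[1] = ⊤
  val[2] = ⊤
  val[3] = ⊤

11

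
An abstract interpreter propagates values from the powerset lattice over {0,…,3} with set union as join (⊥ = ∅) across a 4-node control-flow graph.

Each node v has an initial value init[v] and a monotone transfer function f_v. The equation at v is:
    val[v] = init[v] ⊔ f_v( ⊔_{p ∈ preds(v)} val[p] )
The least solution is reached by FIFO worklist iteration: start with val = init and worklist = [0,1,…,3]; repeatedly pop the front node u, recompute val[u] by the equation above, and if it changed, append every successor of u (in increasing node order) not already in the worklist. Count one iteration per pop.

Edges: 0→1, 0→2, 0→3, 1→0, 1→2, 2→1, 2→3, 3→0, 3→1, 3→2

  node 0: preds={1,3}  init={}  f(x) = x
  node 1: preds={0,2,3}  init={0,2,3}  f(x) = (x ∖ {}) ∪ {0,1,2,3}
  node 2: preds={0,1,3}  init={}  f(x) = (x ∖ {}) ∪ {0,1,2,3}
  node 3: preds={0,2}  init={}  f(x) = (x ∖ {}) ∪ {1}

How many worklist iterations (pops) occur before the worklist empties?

8

Trace (8 dequeues):
  [1] u=0 | in {0,2,3} | out {0,2,3} | prev {} | push {}
  [2] u=1 | in {0,2,3} | out {0,1,2,3} | prev {0,2,3} | push {0}
  [3] u=2 | in {0,1,2,3} | out {0,1,2,3} | prev {} | push {1}
  [4] u=3 | in {0,1,2,3} | out {0,1,2,3} | prev {} | push {2}
  [5] u=0 | in {0,1,2,3} | out {0,1,2,3} | prev {0,2,3} | push {3}
  [6] u=1 | in {0,1,2,3} | out {0,1,2,3} | ==
  [7] u=2 | in {0,1,2,3} | out {0,1,2,3} | ==
  [8] u=3 | in {0,1,2,3} | out {0,1,2,3} | ==

Converged values:
  [0] {0,1,2,3}
  [1] {0,1,2,3}
  [2] {0,1,2,3}
  [3] {0,1,2,3}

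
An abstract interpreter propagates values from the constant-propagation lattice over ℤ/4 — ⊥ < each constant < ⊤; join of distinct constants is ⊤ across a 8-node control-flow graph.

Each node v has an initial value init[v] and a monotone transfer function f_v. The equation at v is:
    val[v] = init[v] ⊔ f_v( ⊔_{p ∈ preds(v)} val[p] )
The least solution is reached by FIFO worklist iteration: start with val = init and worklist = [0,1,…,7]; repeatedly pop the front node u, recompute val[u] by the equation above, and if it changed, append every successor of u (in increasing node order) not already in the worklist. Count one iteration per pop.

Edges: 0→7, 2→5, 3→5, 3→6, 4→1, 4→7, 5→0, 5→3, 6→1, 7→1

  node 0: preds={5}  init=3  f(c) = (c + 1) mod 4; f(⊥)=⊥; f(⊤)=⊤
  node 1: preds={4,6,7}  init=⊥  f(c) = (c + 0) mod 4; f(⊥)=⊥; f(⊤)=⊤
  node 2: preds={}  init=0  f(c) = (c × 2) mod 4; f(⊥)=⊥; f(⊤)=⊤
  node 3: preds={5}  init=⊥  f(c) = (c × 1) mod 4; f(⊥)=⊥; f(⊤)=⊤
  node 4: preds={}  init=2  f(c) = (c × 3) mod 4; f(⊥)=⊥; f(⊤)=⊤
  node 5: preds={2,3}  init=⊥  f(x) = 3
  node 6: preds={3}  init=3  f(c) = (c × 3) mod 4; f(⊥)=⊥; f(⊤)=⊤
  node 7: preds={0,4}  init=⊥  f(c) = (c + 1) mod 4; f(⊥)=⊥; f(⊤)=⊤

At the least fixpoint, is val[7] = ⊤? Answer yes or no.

Trace (15 dequeues):
  [1] u=0 | in ⊥ | out 3 | ==
  [2] u=1 | in ⊤ | out ⊤ | prev ⊥ | push {}
  [3] u=2 | in ⊥ | out 0 | ==
  [4] u=3 | in ⊥ | out ⊥ | ==
  [5] u=4 | in ⊥ | out 2 | ==
  [6] u=5 | in 0 | out 3 | prev ⊥ | push {0,3}
  [7] u=6 | in ⊥ | out 3 | ==
  [8] u=7 | in ⊤ | out ⊤ | prev ⊥ | push {1}
  [9] u=0 | in 3 | out ⊤ | prev 3 | push {7}
  [10] u=3 | in 3 | out 3 | prev ⊥ | push {5,6}
  [11] u=1 | in ⊤ | out ⊤ | ==
  [12] u=7 | in ⊤ | out ⊤ | ==
  [13] u=5 | in ⊤ | out 3 | ==
  [14] u=6 | in 3 | out ⊤ | prev 3 | push {1}
  [15] u=1 | in ⊤ | out ⊤ | ==

Converged values:
  [0] ⊤
  [1] ⊤
  [2] 0
  [3] 3
  [4] 2
  [5] 3
  [6] ⊤
  [7] ⊤

yes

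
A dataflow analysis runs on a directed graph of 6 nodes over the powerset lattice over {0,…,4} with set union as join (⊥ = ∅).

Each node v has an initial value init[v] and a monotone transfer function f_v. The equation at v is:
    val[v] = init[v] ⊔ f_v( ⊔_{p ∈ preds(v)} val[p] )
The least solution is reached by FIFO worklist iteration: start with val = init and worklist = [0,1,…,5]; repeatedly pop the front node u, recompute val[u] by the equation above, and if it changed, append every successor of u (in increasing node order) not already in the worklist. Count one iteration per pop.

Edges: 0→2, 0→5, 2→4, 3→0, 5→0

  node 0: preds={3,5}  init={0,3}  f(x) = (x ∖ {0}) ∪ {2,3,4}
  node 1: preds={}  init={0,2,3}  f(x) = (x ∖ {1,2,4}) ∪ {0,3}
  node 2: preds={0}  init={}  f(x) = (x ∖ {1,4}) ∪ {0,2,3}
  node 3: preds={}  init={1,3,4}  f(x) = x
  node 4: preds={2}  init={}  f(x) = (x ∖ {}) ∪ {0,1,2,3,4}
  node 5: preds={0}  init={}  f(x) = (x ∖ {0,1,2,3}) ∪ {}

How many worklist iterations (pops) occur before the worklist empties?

7

Worklist (7 pops):
  #1 pop 0: in={1,3,4} → {0,1,2,3,4} (was {0,3}); enqueue []
  #2 pop 1: in={} → {0,2,3} (no change)
  #3 pop 2: in={0,1,2,3,4} → {0,2,3} (was {}); enqueue []
  #4 pop 3: in={} → {1,3,4} (no change)
  #5 pop 4: in={0,2,3} → {0,1,2,3,4} (was {}); enqueue []
  #6 pop 5: in={0,1,2,3,4} → {4} (was {}); enqueue [0]
  #7 pop 0: in={1,3,4} → {0,1,2,3,4} (no change)

Fixpoint:
  val[0] = {0,1,2,3,4}
  val[1] = {0,2,3}
  val[2] = {0,2,3}
  val[3] = {1,3,4}
  val[4] = {0,1,2,3,4}
  val[5] = {4}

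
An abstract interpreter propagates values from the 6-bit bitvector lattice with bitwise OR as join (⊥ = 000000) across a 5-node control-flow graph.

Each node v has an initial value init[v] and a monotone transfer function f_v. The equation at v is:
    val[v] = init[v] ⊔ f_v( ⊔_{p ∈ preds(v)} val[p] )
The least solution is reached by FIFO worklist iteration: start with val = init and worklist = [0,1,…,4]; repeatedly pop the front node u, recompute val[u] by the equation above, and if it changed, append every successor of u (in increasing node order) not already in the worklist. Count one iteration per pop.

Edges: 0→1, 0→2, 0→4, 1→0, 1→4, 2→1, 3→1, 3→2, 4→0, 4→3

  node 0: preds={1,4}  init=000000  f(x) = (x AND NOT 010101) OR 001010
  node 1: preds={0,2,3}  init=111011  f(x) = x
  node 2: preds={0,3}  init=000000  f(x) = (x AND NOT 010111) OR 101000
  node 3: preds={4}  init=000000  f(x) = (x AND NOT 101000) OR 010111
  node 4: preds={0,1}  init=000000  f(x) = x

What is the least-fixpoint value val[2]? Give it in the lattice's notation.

Worklist (12 pops):
  #1 pop 0: in=111011 → 101010 (was 000000); enqueue []
  #2 pop 1: in=101010 → 111011 (no change)
  #3 pop 2: in=101010 → 101000 (was 000000); enqueue [1]
  #4 pop 3: in=000000 → 010111 (was 000000); enqueue [2]
  #5 pop 4: in=111011 → 111011 (was 000000); enqueue [0,3]
  #6 pop 1: in=111111 → 111111 (was 111011); enqueue [4]
  #7 pop 2: in=111111 → 101000 (no change)
  #8 pop 0: in=111111 → 101010 (no change)
  #9 pop 3: in=111011 → 010111 (no change)
  #10 pop 4: in=111111 → 111111 (was 111011); enqueue [0,3]
  #11 pop 0: in=111111 → 101010 (no change)
  #12 pop 3: in=111111 → 010111 (no change)

Fixpoint:
  val[0] = 101010
  val[1] = 111111
  val[2] = 101000
  val[3] = 010111
  val[4] = 111111

101000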